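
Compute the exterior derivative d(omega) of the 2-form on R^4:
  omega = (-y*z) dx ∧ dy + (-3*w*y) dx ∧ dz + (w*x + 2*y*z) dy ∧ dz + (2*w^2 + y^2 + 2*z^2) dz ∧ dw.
d(omega) = (4*w - y) dx ∧ dy ∧ dz + (-3*y) dx ∧ dz ∧ dw + (x + 2*y) dy ∧ dz ∧ dw

For a 2-form omega = sum_{i<j} g_{ij} dx_i ∧ dx_j, the exterior derivative is
  d(omega) = sum_{i<j} d(g_{ij}) ∧ dx_i ∧ dx_j = sum_{i<j, k} (∂g_{ij}/∂x_k) dx_k ∧ dx_i ∧ dx_j.
Expand each term, using dx_k ∧ dx_i ∧ dx_j = sgn(permutation) dx_{(a)} ∧ dx_{(b)} ∧ dx_{(c)} with (a < b < c) sorted:
  d(-y*z) includes (∂/∂z)(-y*z) dz = (-y) dz, which multiplied by dx ∧ dy gives (-y) dx ∧ dy ∧ dz
  d(-3*w*y) includes (∂/∂y)(-3*w*y) dy = (-3*w) dy, which multiplied by dx ∧ dz gives (3*w) dx ∧ dy ∧ dz
  d(-3*w*y) includes (∂/∂w)(-3*w*y) dw = (-3*y) dw, which multiplied by dx ∧ dz gives (-3*y) dx ∧ dz ∧ dw
  d(w*x + 2*y*z) includes (∂/∂x)(w*x + 2*y*z) dx = (w) dx, which multiplied by dy ∧ dz gives (w) dx ∧ dy ∧ dz
  d(w*x + 2*y*z) includes (∂/∂w)(w*x + 2*y*z) dw = (x) dw, which multiplied by dy ∧ dz gives (x) dy ∧ dz ∧ dw
  d(2*w^2 + y^2 + 2*z^2) includes (∂/∂y)(2*w^2 + y^2 + 2*z^2) dy = (2*y) dy, which multiplied by dz ∧ dw gives (2*y) dy ∧ dz ∧ dw
Collecting like 3-forms: d(omega) = (4*w - y) dx ∧ dy ∧ dz + (-3*y) dx ∧ dz ∧ dw + (x + 2*y) dy ∧ dz ∧ dw.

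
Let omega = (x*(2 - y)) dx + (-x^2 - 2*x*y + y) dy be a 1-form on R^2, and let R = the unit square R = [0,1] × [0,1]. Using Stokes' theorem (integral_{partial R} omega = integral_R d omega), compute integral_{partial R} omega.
integral_(partial R) omega = -3/2

Stokes: integral_partial_R omega = integral_R d omega with d omega = (∂Q/∂x - ∂P/∂y) dx ∧ dy.
  ∂Q/∂x = -2*x - 2*y
  ∂P/∂y = -x
  integrand = ∂Q/∂x - ∂P/∂y = -x - 2*y.
Integrating over R: integral_0^1 integral_0^1 (-x - 2*y) dx dy = -3/2.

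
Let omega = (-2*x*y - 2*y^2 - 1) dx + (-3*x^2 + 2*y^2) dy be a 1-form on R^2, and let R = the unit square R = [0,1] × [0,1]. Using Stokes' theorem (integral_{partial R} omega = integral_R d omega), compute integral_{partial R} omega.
integral_(partial R) omega = 0

Stokes: integral_partial_R omega = integral_R d omega with d omega = (∂Q/∂x - ∂P/∂y) dx ∧ dy.
  ∂Q/∂x = -6*x
  ∂P/∂y = -2*x - 4*y
  integrand = ∂Q/∂x - ∂P/∂y = -4*x + 4*y.
Integrating over R: integral_0^1 integral_0^1 (-4*x + 4*y) dx dy = 0.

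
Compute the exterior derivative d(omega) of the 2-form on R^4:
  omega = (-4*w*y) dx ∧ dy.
d(omega) = (-4*y) dx ∧ dy ∧ dw

For a 2-form omega = sum_{i<j} g_{ij} dx_i ∧ dx_j, the exterior derivative is
  d(omega) = sum_{i<j} d(g_{ij}) ∧ dx_i ∧ dx_j = sum_{i<j, k} (∂g_{ij}/∂x_k) dx_k ∧ dx_i ∧ dx_j.
Expand each term, using dx_k ∧ dx_i ∧ dx_j = sgn(permutation) dx_{(a)} ∧ dx_{(b)} ∧ dx_{(c)} with (a < b < c) sorted:
  d(-4*w*y) includes (∂/∂w)(-4*w*y) dw = (-4*y) dw, which multiplied by dx ∧ dy gives (-4*y) dx ∧ dy ∧ dw
Collecting like 3-forms: d(omega) = (-4*y) dx ∧ dy ∧ dw.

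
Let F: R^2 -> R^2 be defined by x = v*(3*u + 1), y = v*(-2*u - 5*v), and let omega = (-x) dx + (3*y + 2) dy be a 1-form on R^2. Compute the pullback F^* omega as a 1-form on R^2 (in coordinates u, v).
F^* omega = (v*(3*u*v + 30*v^2 - 3*v - 4)) du + (3*u^2*v + 90*u*v^2 - 6*u*v - 4*u + 150*v^3 - 21*v) dv

Using F^*(f dg) = (f ∘ F) d(g ∘ F), substitute each coordinate x_i by F_i(u, v) in f_i, and replace dx_i by d F_i = (∂F_i/∂u) du + (∂F_i/∂v) dv.
  For the x component: f_1(F) = v*(-3*u - 1); d F_1 = (3*v) du + (3*u + 1) dv
  For the y component: f_2(F) = -6*u*v - 15*v^2 + 2; d F_2 = (-2*v) du + (-2*u - 10*v) dv
Combining and collecting du, dv coefficients:
  coeff of du: v*(3*u*v + 30*v^2 - 3*v - 4)
  coeff of dv: 3*u^2*v + 90*u*v^2 - 6*u*v - 4*u + 150*v^3 - 21*v
F^* omega = (v*(3*u*v + 30*v^2 - 3*v - 4)) du + (3*u^2*v + 90*u*v^2 - 6*u*v - 4*u + 150*v^3 - 21*v) dv.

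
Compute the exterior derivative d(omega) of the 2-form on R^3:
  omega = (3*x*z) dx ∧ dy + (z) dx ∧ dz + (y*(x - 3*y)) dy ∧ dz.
d(omega) = (3*x + y) dx ∧ dy ∧ dz

For a 2-form omega = sum_{i<j} g_{ij} dx_i ∧ dx_j, the exterior derivative is
  d(omega) = sum_{i<j} d(g_{ij}) ∧ dx_i ∧ dx_j = sum_{i<j, k} (∂g_{ij}/∂x_k) dx_k ∧ dx_i ∧ dx_j.
Expand each term, using dx_k ∧ dx_i ∧ dx_j = sgn(permutation) dx_{(a)} ∧ dx_{(b)} ∧ dx_{(c)} with (a < b < c) sorted:
  d(3*x*z) includes (∂/∂z)(3*x*z) dz = (3*x) dz, which multiplied by dx ∧ dy gives (3*x) dx ∧ dy ∧ dz
  d(y*(x - 3*y)) includes (∂/∂x)(y*(x - 3*y)) dx = (y) dx, which multiplied by dy ∧ dz gives (y) dx ∧ dy ∧ dz
Collecting like 3-forms: d(omega) = (3*x + y) dx ∧ dy ∧ dz.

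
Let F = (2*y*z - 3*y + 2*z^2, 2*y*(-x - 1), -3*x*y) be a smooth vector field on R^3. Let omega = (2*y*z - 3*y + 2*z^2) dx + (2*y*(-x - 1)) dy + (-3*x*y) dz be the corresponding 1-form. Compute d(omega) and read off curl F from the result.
d(omega) = (-3*x) dy ∧ dz + (5*y + 4*z) dz ∧ dx + (-2*y - 2*z + 3) dx ∧ dy; curl F = (-3*x, 5*y + 4*z, -2*y - 2*z + 3)

d omega = sum_{i<j} (∂f_j/∂x_i - ∂f_i/∂x_j) dx_i ∧ dx_j. Under the identification (dy ∧ dz, dz ∧ dx, dx ∧ dy) ↔ (e_x, e_y, e_z), the coefficients are exactly the components of curl F. Compute:
  ∂R/∂y - ∂Q/∂z = (-3*x) - (0) = -3*x
  ∂P/∂z - ∂R/∂x = (2*y + 4*z) - (-3*y) = 5*y + 4*z
  ∂Q/∂x - ∂P/∂y = (-2*y) - (2*z - 3) = -2*y - 2*z + 3.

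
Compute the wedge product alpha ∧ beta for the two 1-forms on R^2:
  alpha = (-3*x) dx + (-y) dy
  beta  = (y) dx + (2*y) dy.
alpha ∧ beta = (y*(-6*x + y)) dx ∧ dy

Distribute the wedge, using dx_i ∧ dx_j = -dx_j ∧ dx_i and dx_i ∧ dx_i = 0. For each pair (i, j) with i < j, the coefficient of dx_i ∧ dx_j in alpha ∧ beta is (alpha_i * beta_j - alpha_j * beta_i). Collecting: alpha ∧ beta = (y*(-6*x + y)) dx ∧ dy.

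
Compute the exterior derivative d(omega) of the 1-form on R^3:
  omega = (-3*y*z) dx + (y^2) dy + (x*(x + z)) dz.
d(omega) = (3*z) dx ∧ dy + (2*x + 3*y + z) dx ∧ dz

For a 1-form omega = sum_i f_i dx_i, the exterior derivative is
  d(omega) = sum_{i < j} (∂f_j/∂x_i - ∂f_i/∂x_j) dx_i ∧ dx_j.
  coefficient of dx ∧ dy: ∂f_2/∂x - ∂f_1/∂y = ∂(y^2)/∂x - ∂(-3*y*z)/∂y = 3*z
  coefficient of dx ∧ dz: ∂f_3/∂x - ∂f_1/∂z = ∂(x*(x + z))/∂x - ∂(-3*y*z)/∂z = 2*x + 3*y + z
Assembling: d(omega) = (3*z) dx ∧ dy + (2*x + 3*y + z) dx ∧ dz.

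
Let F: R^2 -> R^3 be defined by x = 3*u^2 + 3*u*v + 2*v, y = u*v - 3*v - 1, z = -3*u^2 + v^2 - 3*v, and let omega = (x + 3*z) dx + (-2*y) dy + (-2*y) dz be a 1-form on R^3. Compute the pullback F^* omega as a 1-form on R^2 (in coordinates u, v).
F^* omega = (-36*u^3 + 12*u^2*v + 25*u*v^2 - 78*u*v - 12*u + 9*v^3 - 15*v^2 + 2*v) du + (-18*u^3 + 7*u^2*v - 12*u^2 + 5*u*v^2 + 3*u*v + 2*u + 18*v^2 - 46*v - 12) dv

Using F^*(f dg) = (f ∘ F) d(g ∘ F), substitute each coordinate x_i by F_i(u, v) in f_i, and replace dx_i by d F_i = (∂F_i/∂u) du + (∂F_i/∂v) dv.
  For the x component: f_1(F) = -6*u^2 + 3*u*v + 3*v^2 - 7*v; d F_1 = (6*u + 3*v) du + (3*u + 2) dv
  For the y component: f_2(F) = -2*u*v + 6*v + 2; d F_2 = (v) du + (u - 3) dv
  For the z component: f_3(F) = -2*u*v + 6*v + 2; d F_3 = (-6*u) du + (2*v - 3) dv
Combining and collecting du, dv coefficients:
  coeff of du: -36*u^3 + 12*u^2*v + 25*u*v^2 - 78*u*v - 12*u + 9*v^3 - 15*v^2 + 2*v
  coeff of dv: -18*u^3 + 7*u^2*v - 12*u^2 + 5*u*v^2 + 3*u*v + 2*u + 18*v^2 - 46*v - 12
F^* omega = (-36*u^3 + 12*u^2*v + 25*u*v^2 - 78*u*v - 12*u + 9*v^3 - 15*v^2 + 2*v) du + (-18*u^3 + 7*u^2*v - 12*u^2 + 5*u*v^2 + 3*u*v + 2*u + 18*v^2 - 46*v - 12) dv.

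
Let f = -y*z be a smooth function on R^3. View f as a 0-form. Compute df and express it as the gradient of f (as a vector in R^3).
df = (0) dx + (-z) dy + (-y) dz; grad f = (0, -z, -y)

For a 0-form f, d f = (∂f/∂x) dx + (∂f/∂y) dy + (∂f/∂z) dz. The components of the vector representation are exactly the entries of grad f in Cartesian coordinates:
  ∂f/∂x = 0
  ∂f/∂y = -z
  ∂f/∂z = -y.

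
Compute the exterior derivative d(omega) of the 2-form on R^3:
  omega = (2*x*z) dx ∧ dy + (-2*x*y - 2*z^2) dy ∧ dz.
d(omega) = (2*x - 2*y) dx ∧ dy ∧ dz

For a 2-form omega = sum_{i<j} g_{ij} dx_i ∧ dx_j, the exterior derivative is
  d(omega) = sum_{i<j} d(g_{ij}) ∧ dx_i ∧ dx_j = sum_{i<j, k} (∂g_{ij}/∂x_k) dx_k ∧ dx_i ∧ dx_j.
Expand each term, using dx_k ∧ dx_i ∧ dx_j = sgn(permutation) dx_{(a)} ∧ dx_{(b)} ∧ dx_{(c)} with (a < b < c) sorted:
  d(2*x*z) includes (∂/∂z)(2*x*z) dz = (2*x) dz, which multiplied by dx ∧ dy gives (2*x) dx ∧ dy ∧ dz
  d(-2*x*y - 2*z^2) includes (∂/∂x)(-2*x*y - 2*z^2) dx = (-2*y) dx, which multiplied by dy ∧ dz gives (-2*y) dx ∧ dy ∧ dz
Collecting like 3-forms: d(omega) = (2*x - 2*y) dx ∧ dy ∧ dz.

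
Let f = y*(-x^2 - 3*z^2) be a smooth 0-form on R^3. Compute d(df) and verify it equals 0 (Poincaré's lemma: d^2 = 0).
d(df) = 0

Step 1: df = sum_i (∂f/∂x_i) dx_i = (-2*x*y) dx + (-x^2 - 3*z^2) dy + (-6*y*z) dz.
Step 2: Apply d again. Using the 1-form formula, the coefficient of dx ∧ dy in d(df) is ∂^2 f/∂x ∂y - ∂^2 f/∂y ∂x = (-2*x) - (-2*x) = 0 (equality of mixed partials for smooth f).
Similarly for dx ∧ dz and dy ∧ dz — all coefficients vanish. So d(df) = 0.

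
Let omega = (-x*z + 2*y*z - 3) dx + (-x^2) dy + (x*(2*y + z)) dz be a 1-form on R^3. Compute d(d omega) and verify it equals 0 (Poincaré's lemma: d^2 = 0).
d(d omega) = 0

Step 1: d omega = sum_{i<j} (∂f_j/∂x_i - ∂f_i/∂x_j) dx_i ∧ dx_j:
  coeff of dx ∧ dy: -2*x - 2*z
  coeff of dx ∧ dz: x + z
  coeff of dy ∧ dz: 2*x
Step 2: Apply d again to each 2-form coefficient. The only possible 3-form in R^3 is dx ∧ dy ∧ dz, with coefficient
  ∂(coeff of dy∧dz)/∂x - ∂(coeff of dx∧dz)/∂y + ∂(coeff of dx∧dy)/∂z
  = ∂/∂x (2*x) - ∂/∂y (x + z) + ∂/∂z (-2*x - 2*z).
Each of these terms simplifies to sums of mixed partials that cancel in pairs. The result is 0 (by equality of mixed partials for smooth functions — Schwarz / Clairaut).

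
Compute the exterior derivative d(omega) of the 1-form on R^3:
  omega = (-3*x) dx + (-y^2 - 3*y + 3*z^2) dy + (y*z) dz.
d(omega) = (-5*z) dy ∧ dz

For a 1-form omega = sum_i f_i dx_i, the exterior derivative is
  d(omega) = sum_{i < j} (∂f_j/∂x_i - ∂f_i/∂x_j) dx_i ∧ dx_j.
  coefficient of dy ∧ dz: ∂f_3/∂y - ∂f_2/∂z = ∂(y*z)/∂y - ∂(-y^2 - 3*y + 3*z^2)/∂z = -5*z
Assembling: d(omega) = (-5*z) dy ∧ dz.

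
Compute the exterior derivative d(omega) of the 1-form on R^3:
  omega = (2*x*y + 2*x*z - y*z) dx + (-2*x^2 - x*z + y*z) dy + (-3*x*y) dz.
d(omega) = (-6*x) dx ∧ dy + (-2*x - 2*y) dx ∧ dz + (-2*x - y) dy ∧ dz

For a 1-form omega = sum_i f_i dx_i, the exterior derivative is
  d(omega) = sum_{i < j} (∂f_j/∂x_i - ∂f_i/∂x_j) dx_i ∧ dx_j.
  coefficient of dx ∧ dy: ∂f_2/∂x - ∂f_1/∂y = ∂(-2*x^2 - x*z + y*z)/∂x - ∂(2*x*y + 2*x*z - y*z)/∂y = -6*x
  coefficient of dx ∧ dz: ∂f_3/∂x - ∂f_1/∂z = ∂(-3*x*y)/∂x - ∂(2*x*y + 2*x*z - y*z)/∂z = -2*x - 2*y
  coefficient of dy ∧ dz: ∂f_3/∂y - ∂f_2/∂z = ∂(-3*x*y)/∂y - ∂(-2*x^2 - x*z + y*z)/∂z = -2*x - y
Assembling: d(omega) = (-6*x) dx ∧ dy + (-2*x - 2*y) dx ∧ dz + (-2*x - y) dy ∧ dz.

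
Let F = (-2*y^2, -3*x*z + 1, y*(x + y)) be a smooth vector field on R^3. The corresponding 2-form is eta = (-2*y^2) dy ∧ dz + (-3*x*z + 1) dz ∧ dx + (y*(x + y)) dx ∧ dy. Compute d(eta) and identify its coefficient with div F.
d(eta) = (0) dx ∧ dy ∧ dz; div F = 0

For a 2-form in R^3 of the form above, applying d gives a 3-form with coefficient ∂P/∂x + ∂Q/∂y + ∂R/∂z:
  ∂P/∂x = 0
  ∂Q/∂y = 0
  ∂R/∂z = 0
Sum = 0, which is exactly div F.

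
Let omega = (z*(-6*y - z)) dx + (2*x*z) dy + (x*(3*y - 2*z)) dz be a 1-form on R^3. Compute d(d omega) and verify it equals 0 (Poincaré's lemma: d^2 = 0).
d(d omega) = 0

Step 1: d omega = sum_{i<j} (∂f_j/∂x_i - ∂f_i/∂x_j) dx_i ∧ dx_j:
  coeff of dx ∧ dy: 8*z
  coeff of dx ∧ dz: 9*y
  coeff of dy ∧ dz: x
Step 2: Apply d again to each 2-form coefficient. The only possible 3-form in R^3 is dx ∧ dy ∧ dz, with coefficient
  ∂(coeff of dy∧dz)/∂x - ∂(coeff of dx∧dz)/∂y + ∂(coeff of dx∧dy)/∂z
  = ∂/∂x (x) - ∂/∂y (9*y) + ∂/∂z (8*z).
Each of these terms simplifies to sums of mixed partials that cancel in pairs. The result is 0 (by equality of mixed partials for smooth functions — Schwarz / Clairaut).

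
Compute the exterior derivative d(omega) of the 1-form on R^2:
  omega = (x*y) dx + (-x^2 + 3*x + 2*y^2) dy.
d(omega) = (3 - 3*x) dx ∧ dy

For a 1-form omega = sum_i f_i dx_i, the exterior derivative is
  d(omega) = sum_{i < j} (∂f_j/∂x_i - ∂f_i/∂x_j) dx_i ∧ dx_j.
  coefficient of dx ∧ dy: ∂f_2/∂x - ∂f_1/∂y = ∂(-x^2 + 3*x + 2*y^2)/∂x - ∂(x*y)/∂y = 3 - 3*x
Assembling: d(omega) = (3 - 3*x) dx ∧ dy.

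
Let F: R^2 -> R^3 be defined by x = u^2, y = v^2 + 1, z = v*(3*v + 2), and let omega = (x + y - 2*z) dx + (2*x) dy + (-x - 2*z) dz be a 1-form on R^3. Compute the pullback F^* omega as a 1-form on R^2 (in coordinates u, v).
F^* omega = (2*u*(u^2 - 5*v^2 - 4*v + 1)) du + (-2*u^2*v - 2*u^2 - 36*v^3 - 36*v^2 - 8*v) dv

Using F^*(f dg) = (f ∘ F) d(g ∘ F), substitute each coordinate x_i by F_i(u, v) in f_i, and replace dx_i by d F_i = (∂F_i/∂u) du + (∂F_i/∂v) dv.
  For the x component: f_1(F) = u^2 - 5*v^2 - 4*v + 1; d F_1 = (2*u) du + (0) dv
  For the y component: f_2(F) = 2*u^2; d F_2 = (0) du + (2*v) dv
  For the z component: f_3(F) = -u^2 - 6*v^2 - 4*v; d F_3 = (0) du + (6*v + 2) dv
Combining and collecting du, dv coefficients:
  coeff of du: 2*u*(u^2 - 5*v^2 - 4*v + 1)
  coeff of dv: -2*u^2*v - 2*u^2 - 36*v^3 - 36*v^2 - 8*v
F^* omega = (2*u*(u^2 - 5*v^2 - 4*v + 1)) du + (-2*u^2*v - 2*u^2 - 36*v^3 - 36*v^2 - 8*v) dv.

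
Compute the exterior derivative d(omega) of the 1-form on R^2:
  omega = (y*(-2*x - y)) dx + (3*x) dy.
d(omega) = (2*x + 2*y + 3) dx ∧ dy

For a 1-form omega = sum_i f_i dx_i, the exterior derivative is
  d(omega) = sum_{i < j} (∂f_j/∂x_i - ∂f_i/∂x_j) dx_i ∧ dx_j.
  coefficient of dx ∧ dy: ∂f_2/∂x - ∂f_1/∂y = ∂(3*x)/∂x - ∂(y*(-2*x - y))/∂y = 2*x + 2*y + 3
Assembling: d(omega) = (2*x + 2*y + 3) dx ∧ dy.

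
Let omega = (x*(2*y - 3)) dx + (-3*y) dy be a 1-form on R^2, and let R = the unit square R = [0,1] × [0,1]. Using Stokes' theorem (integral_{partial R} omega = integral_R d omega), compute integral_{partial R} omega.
integral_(partial R) omega = -1

Stokes: integral_partial_R omega = integral_R d omega with d omega = (∂Q/∂x - ∂P/∂y) dx ∧ dy.
  ∂Q/∂x = 0
  ∂P/∂y = 2*x
  integrand = ∂Q/∂x - ∂P/∂y = -2*x.
Integrating over R: integral_0^1 integral_0^1 (-2*x) dx dy = -1.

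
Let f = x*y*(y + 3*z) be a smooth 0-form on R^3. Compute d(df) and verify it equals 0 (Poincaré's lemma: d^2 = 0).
d(df) = 0

Step 1: df = sum_i (∂f/∂x_i) dx_i = (y*(y + 3*z)) dx + (x*(2*y + 3*z)) dy + (3*x*y) dz.
Step 2: Apply d again. Using the 1-form formula, the coefficient of dx ∧ dy in d(df) is ∂^2 f/∂x ∂y - ∂^2 f/∂y ∂x = (2*y + 3*z) - (2*y + 3*z) = 0 (equality of mixed partials for smooth f).
Similarly for dx ∧ dz and dy ∧ dz — all coefficients vanish. So d(df) = 0.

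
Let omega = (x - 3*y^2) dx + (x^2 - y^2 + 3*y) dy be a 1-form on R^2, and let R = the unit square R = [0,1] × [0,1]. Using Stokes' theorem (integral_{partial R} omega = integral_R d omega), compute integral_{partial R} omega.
integral_(partial R) omega = 4

Stokes: integral_partial_R omega = integral_R d omega with d omega = (∂Q/∂x - ∂P/∂y) dx ∧ dy.
  ∂Q/∂x = 2*x
  ∂P/∂y = -6*y
  integrand = ∂Q/∂x - ∂P/∂y = 2*x + 6*y.
Integrating over R: integral_0^1 integral_0^1 (2*x + 6*y) dx dy = 4.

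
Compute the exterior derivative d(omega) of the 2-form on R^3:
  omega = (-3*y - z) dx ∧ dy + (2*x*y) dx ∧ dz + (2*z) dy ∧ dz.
d(omega) = (-2*x - 1) dx ∧ dy ∧ dz

For a 2-form omega = sum_{i<j} g_{ij} dx_i ∧ dx_j, the exterior derivative is
  d(omega) = sum_{i<j} d(g_{ij}) ∧ dx_i ∧ dx_j = sum_{i<j, k} (∂g_{ij}/∂x_k) dx_k ∧ dx_i ∧ dx_j.
Expand each term, using dx_k ∧ dx_i ∧ dx_j = sgn(permutation) dx_{(a)} ∧ dx_{(b)} ∧ dx_{(c)} with (a < b < c) sorted:
  d(-3*y - z) includes (∂/∂z)(-3*y - z) dz = (-1) dz, which multiplied by dx ∧ dy gives (-1) dx ∧ dy ∧ dz
  d(2*x*y) includes (∂/∂y)(2*x*y) dy = (2*x) dy, which multiplied by dx ∧ dz gives (-2*x) dx ∧ dy ∧ dz
Collecting like 3-forms: d(omega) = (-2*x - 1) dx ∧ dy ∧ dz.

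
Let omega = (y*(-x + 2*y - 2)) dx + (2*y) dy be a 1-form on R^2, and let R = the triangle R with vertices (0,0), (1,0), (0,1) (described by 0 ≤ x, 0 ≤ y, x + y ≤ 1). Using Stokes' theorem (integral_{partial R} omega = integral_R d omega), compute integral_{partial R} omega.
integral_(partial R) omega = 1/2

Stokes: integral_partial_R omega = integral_R d omega with d omega = (∂Q/∂x - ∂P/∂y) dx ∧ dy.
  ∂Q/∂x = 0
  ∂P/∂y = -x + 4*y - 2
  integrand = ∂Q/∂x - ∂P/∂y = x - 4*y + 2.
Integrating over R: integral_0^1 integral_0^{1-x} (x - 4*y + 2) dy dx = 1/2.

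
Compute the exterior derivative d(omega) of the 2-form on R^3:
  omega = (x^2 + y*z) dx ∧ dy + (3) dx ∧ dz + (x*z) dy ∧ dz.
d(omega) = (y + z) dx ∧ dy ∧ dz

For a 2-form omega = sum_{i<j} g_{ij} dx_i ∧ dx_j, the exterior derivative is
  d(omega) = sum_{i<j} d(g_{ij}) ∧ dx_i ∧ dx_j = sum_{i<j, k} (∂g_{ij}/∂x_k) dx_k ∧ dx_i ∧ dx_j.
Expand each term, using dx_k ∧ dx_i ∧ dx_j = sgn(permutation) dx_{(a)} ∧ dx_{(b)} ∧ dx_{(c)} with (a < b < c) sorted:
  d(x^2 + y*z) includes (∂/∂z)(x^2 + y*z) dz = (y) dz, which multiplied by dx ∧ dy gives (y) dx ∧ dy ∧ dz
  d(x*z) includes (∂/∂x)(x*z) dx = (z) dx, which multiplied by dy ∧ dz gives (z) dx ∧ dy ∧ dz
Collecting like 3-forms: d(omega) = (y + z) dx ∧ dy ∧ dz.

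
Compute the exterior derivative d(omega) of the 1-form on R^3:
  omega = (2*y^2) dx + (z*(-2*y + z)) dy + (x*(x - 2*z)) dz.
d(omega) = (-4*y) dx ∧ dy + (2*x - 2*z) dx ∧ dz + (2*y - 2*z) dy ∧ dz

For a 1-form omega = sum_i f_i dx_i, the exterior derivative is
  d(omega) = sum_{i < j} (∂f_j/∂x_i - ∂f_i/∂x_j) dx_i ∧ dx_j.
  coefficient of dx ∧ dy: ∂f_2/∂x - ∂f_1/∂y = ∂(z*(-2*y + z))/∂x - ∂(2*y^2)/∂y = -4*y
  coefficient of dx ∧ dz: ∂f_3/∂x - ∂f_1/∂z = ∂(x*(x - 2*z))/∂x - ∂(2*y^2)/∂z = 2*x - 2*z
  coefficient of dy ∧ dz: ∂f_3/∂y - ∂f_2/∂z = ∂(x*(x - 2*z))/∂y - ∂(z*(-2*y + z))/∂z = 2*y - 2*z
Assembling: d(omega) = (-4*y) dx ∧ dy + (2*x - 2*z) dx ∧ dz + (2*y - 2*z) dy ∧ dz.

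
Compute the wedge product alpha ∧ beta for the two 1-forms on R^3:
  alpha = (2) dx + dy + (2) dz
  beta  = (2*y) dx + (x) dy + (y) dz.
alpha ∧ beta = (2*x - 2*y) dx ∧ dy + (-2*y) dx ∧ dz + (-2*x + y) dy ∧ dz

Distribute the wedge, using dx_i ∧ dx_j = -dx_j ∧ dx_i and dx_i ∧ dx_i = 0. For each pair (i, j) with i < j, the coefficient of dx_i ∧ dx_j in alpha ∧ beta is (alpha_i * beta_j - alpha_j * beta_i). Collecting: alpha ∧ beta = (2*x - 2*y) dx ∧ dy + (-2*y) dx ∧ dz + (-2*x + y) dy ∧ dz.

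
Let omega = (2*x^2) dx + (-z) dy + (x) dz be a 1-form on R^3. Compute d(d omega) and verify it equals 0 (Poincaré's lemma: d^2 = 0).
d(d omega) = 0

Step 1: d omega = sum_{i<j} (∂f_j/∂x_i - ∂f_i/∂x_j) dx_i ∧ dx_j:
  coeff of dx ∧ dy: 0
  coeff of dx ∧ dz: 1
  coeff of dy ∧ dz: 1
Step 2: Apply d again to each 2-form coefficient. The only possible 3-form in R^3 is dx ∧ dy ∧ dz, with coefficient
  ∂(coeff of dy∧dz)/∂x - ∂(coeff of dx∧dz)/∂y + ∂(coeff of dx∧dy)/∂z
  = ∂/∂x (1) - ∂/∂y (1) + ∂/∂z (0).
Each of these terms simplifies to sums of mixed partials that cancel in pairs. The result is 0 (by equality of mixed partials for smooth functions — Schwarz / Clairaut).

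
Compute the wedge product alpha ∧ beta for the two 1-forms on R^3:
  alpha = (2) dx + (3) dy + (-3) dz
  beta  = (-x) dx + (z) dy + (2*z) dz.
alpha ∧ beta = (3*x + 2*z) dx ∧ dy + (-3*x + 4*z) dx ∧ dz + (9*z) dy ∧ dz

Distribute the wedge, using dx_i ∧ dx_j = -dx_j ∧ dx_i and dx_i ∧ dx_i = 0. For each pair (i, j) with i < j, the coefficient of dx_i ∧ dx_j in alpha ∧ beta is (alpha_i * beta_j - alpha_j * beta_i). Collecting: alpha ∧ beta = (3*x + 2*z) dx ∧ dy + (-3*x + 4*z) dx ∧ dz + (9*z) dy ∧ dz.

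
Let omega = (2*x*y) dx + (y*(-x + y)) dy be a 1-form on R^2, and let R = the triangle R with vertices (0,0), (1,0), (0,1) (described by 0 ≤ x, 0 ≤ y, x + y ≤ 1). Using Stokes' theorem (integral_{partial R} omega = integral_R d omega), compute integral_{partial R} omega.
integral_(partial R) omega = -1/2

Stokes: integral_partial_R omega = integral_R d omega with d omega = (∂Q/∂x - ∂P/∂y) dx ∧ dy.
  ∂Q/∂x = -y
  ∂P/∂y = 2*x
  integrand = ∂Q/∂x - ∂P/∂y = -2*x - y.
Integrating over R: integral_0^1 integral_0^{1-x} (-2*x - y) dy dx = -1/2.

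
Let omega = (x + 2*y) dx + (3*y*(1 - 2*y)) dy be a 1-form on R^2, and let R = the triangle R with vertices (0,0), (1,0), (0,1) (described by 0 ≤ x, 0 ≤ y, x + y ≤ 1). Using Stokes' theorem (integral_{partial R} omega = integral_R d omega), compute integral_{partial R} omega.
integral_(partial R) omega = -1

Stokes: integral_partial_R omega = integral_R d omega with d omega = (∂Q/∂x - ∂P/∂y) dx ∧ dy.
  ∂Q/∂x = 0
  ∂P/∂y = 2
  integrand = ∂Q/∂x - ∂P/∂y = -2.
Integrating over R: integral_0^1 integral_0^{1-x} (-2) dy dx = -1.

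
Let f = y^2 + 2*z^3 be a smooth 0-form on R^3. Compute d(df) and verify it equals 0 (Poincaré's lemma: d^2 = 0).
d(df) = 0

Step 1: df = sum_i (∂f/∂x_i) dx_i = (0) dx + (2*y) dy + (6*z^2) dz.
Step 2: Apply d again. Using the 1-form formula, the coefficient of dx ∧ dy in d(df) is ∂^2 f/∂x ∂y - ∂^2 f/∂y ∂x = (0) - (0) = 0 (equality of mixed partials for smooth f).
Similarly for dx ∧ dz and dy ∧ dz — all coefficients vanish. So d(df) = 0.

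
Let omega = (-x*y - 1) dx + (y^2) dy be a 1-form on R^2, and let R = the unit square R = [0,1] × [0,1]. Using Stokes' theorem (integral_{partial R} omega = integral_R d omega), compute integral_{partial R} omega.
integral_(partial R) omega = 1/2

Stokes: integral_partial_R omega = integral_R d omega with d omega = (∂Q/∂x - ∂P/∂y) dx ∧ dy.
  ∂Q/∂x = 0
  ∂P/∂y = -x
  integrand = ∂Q/∂x - ∂P/∂y = x.
Integrating over R: integral_0^1 integral_0^1 (x) dx dy = 1/2.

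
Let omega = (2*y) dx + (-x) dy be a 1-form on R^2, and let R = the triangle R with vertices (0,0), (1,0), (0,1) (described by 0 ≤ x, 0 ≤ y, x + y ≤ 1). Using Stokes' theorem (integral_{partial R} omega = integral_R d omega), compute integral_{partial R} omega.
integral_(partial R) omega = -3/2

Stokes: integral_partial_R omega = integral_R d omega with d omega = (∂Q/∂x - ∂P/∂y) dx ∧ dy.
  ∂Q/∂x = -1
  ∂P/∂y = 2
  integrand = ∂Q/∂x - ∂P/∂y = -3.
Integrating over R: integral_0^1 integral_0^{1-x} (-3) dy dx = -3/2.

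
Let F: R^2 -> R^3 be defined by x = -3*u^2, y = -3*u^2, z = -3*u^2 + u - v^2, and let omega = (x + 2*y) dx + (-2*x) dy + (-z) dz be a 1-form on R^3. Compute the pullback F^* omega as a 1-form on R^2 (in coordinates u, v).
F^* omega = (9*u^2 - 6*u*v^2 - u + v^2) du + (2*v*(-3*u^2 + u - v^2)) dv

Using F^*(f dg) = (f ∘ F) d(g ∘ F), substitute each coordinate x_i by F_i(u, v) in f_i, and replace dx_i by d F_i = (∂F_i/∂u) du + (∂F_i/∂v) dv.
  For the x component: f_1(F) = -9*u^2; d F_1 = (-6*u) du + (0) dv
  For the y component: f_2(F) = 6*u^2; d F_2 = (-6*u) du + (0) dv
  For the z component: f_3(F) = 3*u^2 - u + v^2; d F_3 = (1 - 6*u) du + (-2*v) dv
Combining and collecting du, dv coefficients:
  coeff of du: 9*u^2 - 6*u*v^2 - u + v^2
  coeff of dv: 2*v*(-3*u^2 + u - v^2)
F^* omega = (9*u^2 - 6*u*v^2 - u + v^2) du + (2*v*(-3*u^2 + u - v^2)) dv.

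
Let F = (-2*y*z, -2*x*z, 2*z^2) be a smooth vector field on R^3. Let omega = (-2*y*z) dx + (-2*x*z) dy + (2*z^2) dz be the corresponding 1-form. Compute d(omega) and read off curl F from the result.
d(omega) = (2*x) dy ∧ dz + (-2*y) dz ∧ dx + (0) dx ∧ dy; curl F = (2*x, -2*y, 0)

d omega = sum_{i<j} (∂f_j/∂x_i - ∂f_i/∂x_j) dx_i ∧ dx_j. Under the identification (dy ∧ dz, dz ∧ dx, dx ∧ dy) ↔ (e_x, e_y, e_z), the coefficients are exactly the components of curl F. Compute:
  ∂R/∂y - ∂Q/∂z = (0) - (-2*x) = 2*x
  ∂P/∂z - ∂R/∂x = (-2*y) - (0) = -2*y
  ∂Q/∂x - ∂P/∂y = (-2*z) - (-2*z) = 0.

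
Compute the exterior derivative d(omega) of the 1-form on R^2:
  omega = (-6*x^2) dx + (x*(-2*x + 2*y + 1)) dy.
d(omega) = (-4*x + 2*y + 1) dx ∧ dy

For a 1-form omega = sum_i f_i dx_i, the exterior derivative is
  d(omega) = sum_{i < j} (∂f_j/∂x_i - ∂f_i/∂x_j) dx_i ∧ dx_j.
  coefficient of dx ∧ dy: ∂f_2/∂x - ∂f_1/∂y = ∂(x*(-2*x + 2*y + 1))/∂x - ∂(-6*x^2)/∂y = -4*x + 2*y + 1
Assembling: d(omega) = (-4*x + 2*y + 1) dx ∧ dy.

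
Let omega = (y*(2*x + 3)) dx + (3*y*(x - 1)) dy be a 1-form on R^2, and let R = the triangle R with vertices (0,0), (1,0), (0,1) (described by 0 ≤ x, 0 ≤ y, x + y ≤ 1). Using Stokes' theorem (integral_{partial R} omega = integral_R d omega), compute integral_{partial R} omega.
integral_(partial R) omega = -4/3

Stokes: integral_partial_R omega = integral_R d omega with d omega = (∂Q/∂x - ∂P/∂y) dx ∧ dy.
  ∂Q/∂x = 3*y
  ∂P/∂y = 2*x + 3
  integrand = ∂Q/∂x - ∂P/∂y = -2*x + 3*y - 3.
Integrating over R: integral_0^1 integral_0^{1-x} (-2*x + 3*y - 3) dy dx = -4/3.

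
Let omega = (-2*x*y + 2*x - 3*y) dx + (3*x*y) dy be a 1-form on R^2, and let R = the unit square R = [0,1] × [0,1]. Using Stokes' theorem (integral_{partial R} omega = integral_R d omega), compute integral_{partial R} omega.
integral_(partial R) omega = 11/2

Stokes: integral_partial_R omega = integral_R d omega with d omega = (∂Q/∂x - ∂P/∂y) dx ∧ dy.
  ∂Q/∂x = 3*y
  ∂P/∂y = -2*x - 3
  integrand = ∂Q/∂x - ∂P/∂y = 2*x + 3*y + 3.
Integrating over R: integral_0^1 integral_0^1 (2*x + 3*y + 3) dx dy = 11/2.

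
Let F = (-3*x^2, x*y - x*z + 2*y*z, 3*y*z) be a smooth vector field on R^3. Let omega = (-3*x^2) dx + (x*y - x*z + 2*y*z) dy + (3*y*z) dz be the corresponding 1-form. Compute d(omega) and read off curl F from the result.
d(omega) = (x - 2*y + 3*z) dy ∧ dz + (0) dz ∧ dx + (y - z) dx ∧ dy; curl F = (x - 2*y + 3*z, 0, y - z)

d omega = sum_{i<j} (∂f_j/∂x_i - ∂f_i/∂x_j) dx_i ∧ dx_j. Under the identification (dy ∧ dz, dz ∧ dx, dx ∧ dy) ↔ (e_x, e_y, e_z), the coefficients are exactly the components of curl F. Compute:
  ∂R/∂y - ∂Q/∂z = (3*z) - (-x + 2*y) = x - 2*y + 3*z
  ∂P/∂z - ∂R/∂x = (0) - (0) = 0
  ∂Q/∂x - ∂P/∂y = (y - z) - (0) = y - z.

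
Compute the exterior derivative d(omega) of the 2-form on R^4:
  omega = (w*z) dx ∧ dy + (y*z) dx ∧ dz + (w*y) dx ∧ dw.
d(omega) = (w - z) dx ∧ dy ∧ dz + (-w + z) dx ∧ dy ∧ dw

For a 2-form omega = sum_{i<j} g_{ij} dx_i ∧ dx_j, the exterior derivative is
  d(omega) = sum_{i<j} d(g_{ij}) ∧ dx_i ∧ dx_j = sum_{i<j, k} (∂g_{ij}/∂x_k) dx_k ∧ dx_i ∧ dx_j.
Expand each term, using dx_k ∧ dx_i ∧ dx_j = sgn(permutation) dx_{(a)} ∧ dx_{(b)} ∧ dx_{(c)} with (a < b < c) sorted:
  d(w*z) includes (∂/∂z)(w*z) dz = (w) dz, which multiplied by dx ∧ dy gives (w) dx ∧ dy ∧ dz
  d(w*z) includes (∂/∂w)(w*z) dw = (z) dw, which multiplied by dx ∧ dy gives (z) dx ∧ dy ∧ dw
  d(y*z) includes (∂/∂y)(y*z) dy = (z) dy, which multiplied by dx ∧ dz gives (-z) dx ∧ dy ∧ dz
  d(w*y) includes (∂/∂y)(w*y) dy = (w) dy, which multiplied by dx ∧ dw gives (-w) dx ∧ dy ∧ dw
Collecting like 3-forms: d(omega) = (w - z) dx ∧ dy ∧ dz + (-w + z) dx ∧ dy ∧ dw.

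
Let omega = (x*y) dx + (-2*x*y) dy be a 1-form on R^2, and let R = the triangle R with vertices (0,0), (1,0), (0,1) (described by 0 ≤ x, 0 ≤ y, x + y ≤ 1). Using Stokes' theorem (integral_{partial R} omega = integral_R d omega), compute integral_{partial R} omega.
integral_(partial R) omega = -1/2

Stokes: integral_partial_R omega = integral_R d omega with d omega = (∂Q/∂x - ∂P/∂y) dx ∧ dy.
  ∂Q/∂x = -2*y
  ∂P/∂y = x
  integrand = ∂Q/∂x - ∂P/∂y = -x - 2*y.
Integrating over R: integral_0^1 integral_0^{1-x} (-x - 2*y) dy dx = -1/2.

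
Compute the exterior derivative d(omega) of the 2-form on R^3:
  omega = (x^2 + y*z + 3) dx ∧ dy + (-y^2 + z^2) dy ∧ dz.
d(omega) = (y) dx ∧ dy ∧ dz

For a 2-form omega = sum_{i<j} g_{ij} dx_i ∧ dx_j, the exterior derivative is
  d(omega) = sum_{i<j} d(g_{ij}) ∧ dx_i ∧ dx_j = sum_{i<j, k} (∂g_{ij}/∂x_k) dx_k ∧ dx_i ∧ dx_j.
Expand each term, using dx_k ∧ dx_i ∧ dx_j = sgn(permutation) dx_{(a)} ∧ dx_{(b)} ∧ dx_{(c)} with (a < b < c) sorted:
  d(x^2 + y*z + 3) includes (∂/∂z)(x^2 + y*z + 3) dz = (y) dz, which multiplied by dx ∧ dy gives (y) dx ∧ dy ∧ dz
Collecting like 3-forms: d(omega) = (y) dx ∧ dy ∧ dz.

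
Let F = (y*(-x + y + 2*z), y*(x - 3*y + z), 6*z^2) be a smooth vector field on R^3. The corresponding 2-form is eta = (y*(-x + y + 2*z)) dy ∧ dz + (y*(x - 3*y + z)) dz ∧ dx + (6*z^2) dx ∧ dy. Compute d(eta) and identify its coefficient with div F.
d(eta) = (x - 7*y + 13*z) dx ∧ dy ∧ dz; div F = x - 7*y + 13*z

For a 2-form in R^3 of the form above, applying d gives a 3-form with coefficient ∂P/∂x + ∂Q/∂y + ∂R/∂z:
  ∂P/∂x = -y
  ∂Q/∂y = x - 6*y + z
  ∂R/∂z = 12*z
Sum = x - 7*y + 13*z, which is exactly div F.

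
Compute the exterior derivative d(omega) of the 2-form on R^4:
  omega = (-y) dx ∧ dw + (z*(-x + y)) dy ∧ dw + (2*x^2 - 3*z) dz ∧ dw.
d(omega) = (1 - z) dx ∧ dy ∧ dw + (x - y) dy ∧ dz ∧ dw + (4*x) dx ∧ dz ∧ dw

For a 2-form omega = sum_{i<j} g_{ij} dx_i ∧ dx_j, the exterior derivative is
  d(omega) = sum_{i<j} d(g_{ij}) ∧ dx_i ∧ dx_j = sum_{i<j, k} (∂g_{ij}/∂x_k) dx_k ∧ dx_i ∧ dx_j.
Expand each term, using dx_k ∧ dx_i ∧ dx_j = sgn(permutation) dx_{(a)} ∧ dx_{(b)} ∧ dx_{(c)} with (a < b < c) sorted:
  d(-y) includes (∂/∂y)(-y) dy = (-1) dy, which multiplied by dx ∧ dw gives (1) dx ∧ dy ∧ dw
  d(z*(-x + y)) includes (∂/∂x)(z*(-x + y)) dx = (-z) dx, which multiplied by dy ∧ dw gives (-z) dx ∧ dy ∧ dw
  d(z*(-x + y)) includes (∂/∂z)(z*(-x + y)) dz = (-x + y) dz, which multiplied by dy ∧ dw gives (x - y) dy ∧ dz ∧ dw
  d(2*x^2 - 3*z) includes (∂/∂x)(2*x^2 - 3*z) dx = (4*x) dx, which multiplied by dz ∧ dw gives (4*x) dx ∧ dz ∧ dw
Collecting like 3-forms: d(omega) = (1 - z) dx ∧ dy ∧ dw + (x - y) dy ∧ dz ∧ dw + (4*x) dx ∧ dz ∧ dw.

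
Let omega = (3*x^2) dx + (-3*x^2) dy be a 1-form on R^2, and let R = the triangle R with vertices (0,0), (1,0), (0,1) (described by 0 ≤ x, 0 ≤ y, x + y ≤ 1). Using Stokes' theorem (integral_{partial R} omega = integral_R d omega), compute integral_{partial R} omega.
integral_(partial R) omega = -1

Stokes: integral_partial_R omega = integral_R d omega with d omega = (∂Q/∂x - ∂P/∂y) dx ∧ dy.
  ∂Q/∂x = -6*x
  ∂P/∂y = 0
  integrand = ∂Q/∂x - ∂P/∂y = -6*x.
Integrating over R: integral_0^1 integral_0^{1-x} (-6*x) dy dx = -1.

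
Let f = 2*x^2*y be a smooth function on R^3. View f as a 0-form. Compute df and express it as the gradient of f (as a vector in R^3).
df = (4*x*y) dx + (2*x^2) dy + (0) dz; grad f = (4*x*y, 2*x^2, 0)

For a 0-form f, d f = (∂f/∂x) dx + (∂f/∂y) dy + (∂f/∂z) dz. The components of the vector representation are exactly the entries of grad f in Cartesian coordinates:
  ∂f/∂x = 4*x*y
  ∂f/∂y = 2*x^2
  ∂f/∂z = 0.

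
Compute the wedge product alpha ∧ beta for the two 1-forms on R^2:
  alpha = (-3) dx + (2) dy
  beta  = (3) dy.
alpha ∧ beta = (-9) dx ∧ dy

Distribute the wedge, using dx_i ∧ dx_j = -dx_j ∧ dx_i and dx_i ∧ dx_i = 0. For each pair (i, j) with i < j, the coefficient of dx_i ∧ dx_j in alpha ∧ beta is (alpha_i * beta_j - alpha_j * beta_i). Collecting: alpha ∧ beta = (-9) dx ∧ dy.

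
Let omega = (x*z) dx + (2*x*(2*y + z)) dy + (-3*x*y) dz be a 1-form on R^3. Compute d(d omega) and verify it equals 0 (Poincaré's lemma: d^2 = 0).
d(d omega) = 0

Step 1: d omega = sum_{i<j} (∂f_j/∂x_i - ∂f_i/∂x_j) dx_i ∧ dx_j:
  coeff of dx ∧ dy: 4*y + 2*z
  coeff of dx ∧ dz: -x - 3*y
  coeff of dy ∧ dz: -5*x
Step 2: Apply d again to each 2-form coefficient. The only possible 3-form in R^3 is dx ∧ dy ∧ dz, with coefficient
  ∂(coeff of dy∧dz)/∂x - ∂(coeff of dx∧dz)/∂y + ∂(coeff of dx∧dy)/∂z
  = ∂/∂x (-5*x) - ∂/∂y (-x - 3*y) + ∂/∂z (4*y + 2*z).
Each of these terms simplifies to sums of mixed partials that cancel in pairs. The result is 0 (by equality of mixed partials for smooth functions — Schwarz / Clairaut).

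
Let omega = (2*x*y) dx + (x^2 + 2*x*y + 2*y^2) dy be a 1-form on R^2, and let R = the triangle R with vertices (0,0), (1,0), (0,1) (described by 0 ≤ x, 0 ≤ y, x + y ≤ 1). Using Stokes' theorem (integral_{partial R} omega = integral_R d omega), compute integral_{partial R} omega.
integral_(partial R) omega = 1/3

Stokes: integral_partial_R omega = integral_R d omega with d omega = (∂Q/∂x - ∂P/∂y) dx ∧ dy.
  ∂Q/∂x = 2*x + 2*y
  ∂P/∂y = 2*x
  integrand = ∂Q/∂x - ∂P/∂y = 2*y.
Integrating over R: integral_0^1 integral_0^{1-x} (2*y) dy dx = 1/3.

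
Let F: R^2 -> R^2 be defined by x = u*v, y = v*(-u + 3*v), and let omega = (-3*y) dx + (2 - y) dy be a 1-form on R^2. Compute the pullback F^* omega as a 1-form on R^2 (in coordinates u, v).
F^* omega = (2*v*(u*v - 3*v^2 - 1)) du + (2*u^2*v - 2*u - 18*v^3 + 12*v) dv

Using F^*(f dg) = (f ∘ F) d(g ∘ F), substitute each coordinate x_i by F_i(u, v) in f_i, and replace dx_i by d F_i = (∂F_i/∂u) du + (∂F_i/∂v) dv.
  For the x component: f_1(F) = 3*v*(u - 3*v); d F_1 = (v) du + (u) dv
  For the y component: f_2(F) = u*v - 3*v^2 + 2; d F_2 = (-v) du + (-u + 6*v) dv
Combining and collecting du, dv coefficients:
  coeff of du: 2*v*(u*v - 3*v^2 - 1)
  coeff of dv: 2*u^2*v - 2*u - 18*v^3 + 12*v
F^* omega = (2*v*(u*v - 3*v^2 - 1)) du + (2*u^2*v - 2*u - 18*v^3 + 12*v) dv.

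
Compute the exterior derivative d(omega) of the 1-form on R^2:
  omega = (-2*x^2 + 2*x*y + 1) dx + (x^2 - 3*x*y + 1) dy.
d(omega) = (-3*y) dx ∧ dy

For a 1-form omega = sum_i f_i dx_i, the exterior derivative is
  d(omega) = sum_{i < j} (∂f_j/∂x_i - ∂f_i/∂x_j) dx_i ∧ dx_j.
  coefficient of dx ∧ dy: ∂f_2/∂x - ∂f_1/∂y = ∂(x^2 - 3*x*y + 1)/∂x - ∂(-2*x^2 + 2*x*y + 1)/∂y = -3*y
Assembling: d(omega) = (-3*y) dx ∧ dy.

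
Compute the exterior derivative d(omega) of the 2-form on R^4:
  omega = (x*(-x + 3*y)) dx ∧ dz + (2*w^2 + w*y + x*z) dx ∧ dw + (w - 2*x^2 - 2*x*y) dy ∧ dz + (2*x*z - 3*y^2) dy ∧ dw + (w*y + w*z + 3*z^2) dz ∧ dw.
d(omega) = (-7*x - 2*y) dx ∧ dy ∧ dz + (-w + 2*z) dx ∧ dy ∧ dw + (-x) dx ∧ dz ∧ dw + (w - 2*x + 1) dy ∧ dz ∧ dw

For a 2-form omega = sum_{i<j} g_{ij} dx_i ∧ dx_j, the exterior derivative is
  d(omega) = sum_{i<j} d(g_{ij}) ∧ dx_i ∧ dx_j = sum_{i<j, k} (∂g_{ij}/∂x_k) dx_k ∧ dx_i ∧ dx_j.
Expand each term, using dx_k ∧ dx_i ∧ dx_j = sgn(permutation) dx_{(a)} ∧ dx_{(b)} ∧ dx_{(c)} with (a < b < c) sorted:
  d(x*(-x + 3*y)) includes (∂/∂y)(x*(-x + 3*y)) dy = (3*x) dy, which multiplied by dx ∧ dz gives (-3*x) dx ∧ dy ∧ dz
  d(2*w^2 + w*y + x*z) includes (∂/∂y)(2*w^2 + w*y + x*z) dy = (w) dy, which multiplied by dx ∧ dw gives (-w) dx ∧ dy ∧ dw
  d(2*w^2 + w*y + x*z) includes (∂/∂z)(2*w^2 + w*y + x*z) dz = (x) dz, which multiplied by dx ∧ dw gives (-x) dx ∧ dz ∧ dw
  d(w - 2*x^2 - 2*x*y) includes (∂/∂x)(w - 2*x^2 - 2*x*y) dx = (-4*x - 2*y) dx, which multiplied by dy ∧ dz gives (-4*x - 2*y) dx ∧ dy ∧ dz
  d(w - 2*x^2 - 2*x*y) includes (∂/∂w)(w - 2*x^2 - 2*x*y) dw = (1) dw, which multiplied by dy ∧ dz gives (1) dy ∧ dz ∧ dw
  d(2*x*z - 3*y^2) includes (∂/∂x)(2*x*z - 3*y^2) dx = (2*z) dx, which multiplied by dy ∧ dw gives (2*z) dx ∧ dy ∧ dw
  d(2*x*z - 3*y^2) includes (∂/∂z)(2*x*z - 3*y^2) dz = (2*x) dz, which multiplied by dy ∧ dw gives (-2*x) dy ∧ dz ∧ dw
  d(w*y + w*z + 3*z^2) includes (∂/∂y)(w*y + w*z + 3*z^2) dy = (w) dy, which multiplied by dz ∧ dw gives (w) dy ∧ dz ∧ dw
Collecting like 3-forms: d(omega) = (-7*x - 2*y) dx ∧ dy ∧ dz + (-w + 2*z) dx ∧ dy ∧ dw + (-x) dx ∧ dz ∧ dw + (w - 2*x + 1) dy ∧ dz ∧ dw.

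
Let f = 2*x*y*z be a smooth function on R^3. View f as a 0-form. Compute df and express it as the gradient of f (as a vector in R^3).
df = (2*y*z) dx + (2*x*z) dy + (2*x*y) dz; grad f = (2*y*z, 2*x*z, 2*x*y)

For a 0-form f, d f = (∂f/∂x) dx + (∂f/∂y) dy + (∂f/∂z) dz. The components of the vector representation are exactly the entries of grad f in Cartesian coordinates:
  ∂f/∂x = 2*y*z
  ∂f/∂y = 2*x*z
  ∂f/∂z = 2*x*y.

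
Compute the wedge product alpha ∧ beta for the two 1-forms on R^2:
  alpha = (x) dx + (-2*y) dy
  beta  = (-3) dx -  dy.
alpha ∧ beta = (-x - 6*y) dx ∧ dy

Distribute the wedge, using dx_i ∧ dx_j = -dx_j ∧ dx_i and dx_i ∧ dx_i = 0. For each pair (i, j) with i < j, the coefficient of dx_i ∧ dx_j in alpha ∧ beta is (alpha_i * beta_j - alpha_j * beta_i). Collecting: alpha ∧ beta = (-x - 6*y) dx ∧ dy.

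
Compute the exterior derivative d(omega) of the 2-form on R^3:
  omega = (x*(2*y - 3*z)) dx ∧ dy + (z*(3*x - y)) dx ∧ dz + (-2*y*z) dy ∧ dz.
d(omega) = (-3*x + z) dx ∧ dy ∧ dz

For a 2-form omega = sum_{i<j} g_{ij} dx_i ∧ dx_j, the exterior derivative is
  d(omega) = sum_{i<j} d(g_{ij}) ∧ dx_i ∧ dx_j = sum_{i<j, k} (∂g_{ij}/∂x_k) dx_k ∧ dx_i ∧ dx_j.
Expand each term, using dx_k ∧ dx_i ∧ dx_j = sgn(permutation) dx_{(a)} ∧ dx_{(b)} ∧ dx_{(c)} with (a < b < c) sorted:
  d(x*(2*y - 3*z)) includes (∂/∂z)(x*(2*y - 3*z)) dz = (-3*x) dz, which multiplied by dx ∧ dy gives (-3*x) dx ∧ dy ∧ dz
  d(z*(3*x - y)) includes (∂/∂y)(z*(3*x - y)) dy = (-z) dy, which multiplied by dx ∧ dz gives (z) dx ∧ dy ∧ dz
Collecting like 3-forms: d(omega) = (-3*x + z) dx ∧ dy ∧ dz.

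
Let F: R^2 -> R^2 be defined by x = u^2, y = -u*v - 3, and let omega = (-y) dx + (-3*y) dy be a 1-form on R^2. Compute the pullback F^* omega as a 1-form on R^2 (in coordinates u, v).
F^* omega = (2*u^2*v - 3*u*v^2 + 6*u - 9*v) du + (3*u*(-u*v - 3)) dv

Using F^*(f dg) = (f ∘ F) d(g ∘ F), substitute each coordinate x_i by F_i(u, v) in f_i, and replace dx_i by d F_i = (∂F_i/∂u) du + (∂F_i/∂v) dv.
  For the x component: f_1(F) = u*v + 3; d F_1 = (2*u) du + (0) dv
  For the y component: f_2(F) = 3*u*v + 9; d F_2 = (-v) du + (-u) dv
Combining and collecting du, dv coefficients:
  coeff of du: 2*u^2*v - 3*u*v^2 + 6*u - 9*v
  coeff of dv: 3*u*(-u*v - 3)
F^* omega = (2*u^2*v - 3*u*v^2 + 6*u - 9*v) du + (3*u*(-u*v - 3)) dv.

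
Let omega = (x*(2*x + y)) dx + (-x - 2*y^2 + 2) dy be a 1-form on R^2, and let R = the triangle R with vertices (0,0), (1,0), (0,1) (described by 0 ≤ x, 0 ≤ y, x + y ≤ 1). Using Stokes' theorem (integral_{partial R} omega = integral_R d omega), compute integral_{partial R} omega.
integral_(partial R) omega = -2/3

Stokes: integral_partial_R omega = integral_R d omega with d omega = (∂Q/∂x - ∂P/∂y) dx ∧ dy.
  ∂Q/∂x = -1
  ∂P/∂y = x
  integrand = ∂Q/∂x - ∂P/∂y = -x - 1.
Integrating over R: integral_0^1 integral_0^{1-x} (-x - 1) dy dx = -2/3.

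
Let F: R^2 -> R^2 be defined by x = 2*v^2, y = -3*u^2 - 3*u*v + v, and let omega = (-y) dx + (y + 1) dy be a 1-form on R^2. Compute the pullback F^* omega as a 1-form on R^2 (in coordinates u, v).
F^* omega = (18*u^3 + 27*u^2*v + 9*u*v^2 - 6*u*v - 6*u - 3*v^2 - 3*v) du + (9*u^3 + 21*u^2*v - 3*u^2 + 12*u*v^2 - 6*u*v - 3*u - 4*v^2 + v + 1) dv

Using F^*(f dg) = (f ∘ F) d(g ∘ F), substitute each coordinate x_i by F_i(u, v) in f_i, and replace dx_i by d F_i = (∂F_i/∂u) du + (∂F_i/∂v) dv.
  For the x component: f_1(F) = 3*u^2 + 3*u*v - v; d F_1 = (0) du + (4*v) dv
  For the y component: f_2(F) = -3*u^2 - 3*u*v + v + 1; d F_2 = (-6*u - 3*v) du + (1 - 3*u) dv
Combining and collecting du, dv coefficients:
  coeff of du: 18*u^3 + 27*u^2*v + 9*u*v^2 - 6*u*v - 6*u - 3*v^2 - 3*v
  coeff of dv: 9*u^3 + 21*u^2*v - 3*u^2 + 12*u*v^2 - 6*u*v - 3*u - 4*v^2 + v + 1
F^* omega = (18*u^3 + 27*u^2*v + 9*u*v^2 - 6*u*v - 6*u - 3*v^2 - 3*v) du + (9*u^3 + 21*u^2*v - 3*u^2 + 12*u*v^2 - 6*u*v - 3*u - 4*v^2 + v + 1) dv.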